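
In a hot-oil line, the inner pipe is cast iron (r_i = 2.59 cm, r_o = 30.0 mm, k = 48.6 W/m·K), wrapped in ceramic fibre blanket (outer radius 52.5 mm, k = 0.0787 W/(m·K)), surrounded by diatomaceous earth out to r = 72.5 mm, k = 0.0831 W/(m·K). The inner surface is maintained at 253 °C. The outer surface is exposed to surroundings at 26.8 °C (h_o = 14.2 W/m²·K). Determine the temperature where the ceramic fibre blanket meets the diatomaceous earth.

Resistance network (inner→outer):
  R'_cast iron = ln(0.0300/0.0259)/(2πk) = 0.1470/(2π·48.6) = 4.812×10^-4 m·K/W
  R'_ceramic fibre blanket = ln(0.0525/0.0300)/(2πk) = 0.5596/(2π·0.0787) = 1.132 m·K/W
  R'_diatomaceous earth = ln(0.0725/0.0525)/(2πk) = 0.3228/(2π·0.0831) = 0.6182 m·K/W
  R'_conv,out = 1/(2πr h) = 1/(2π·0.0725·14.2) = 0.1546 m·K/W
ΣR = 4.812×10^-4 + 1.132 + 0.6182 + 0.1546 = 1.905 m·K/W
Q' = ΔT/ΣR = (253 °C − 26.8 °C)/1.905 = 118.7 W/m
From the inner boundary to the ceramic fibre blanket/diatomaceous earth interface, ΣR_partial = 1.132 m·K/W.
T_interface = T_in − Q'·ΣR_partial = 253 °C − (118.7)(1.132) = 119 °C

T = 119 °C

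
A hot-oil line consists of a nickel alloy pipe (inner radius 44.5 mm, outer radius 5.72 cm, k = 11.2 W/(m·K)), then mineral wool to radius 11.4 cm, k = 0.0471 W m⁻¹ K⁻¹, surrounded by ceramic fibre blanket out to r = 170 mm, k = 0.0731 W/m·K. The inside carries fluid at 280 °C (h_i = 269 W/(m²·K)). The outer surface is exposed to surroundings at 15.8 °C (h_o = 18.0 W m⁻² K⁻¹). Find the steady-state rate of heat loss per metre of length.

Q' = 80.8 W/m

Treat each layer as a resistance in series:
  R'_conv,in = 1/(2πr h) = 1/(2π·0.0445·269) = 0.01330 m·K/W
  R'_nickel alloy = ln(0.0572/0.0445)/(2πk) = 0.2511/(2π·11.2) = 0.003568 m·K/W
  R'_mineral wool = ln(0.114/0.0572)/(2πk) = 0.6896/(2π·0.0471) = 2.330 m·K/W
  R'_ceramic fibre blanket = ln(0.170/0.114)/(2πk) = 0.3996/(2π·0.0731) = 0.8700 m·K/W
  R'_conv,out = 1/(2πr h) = 1/(2π·0.170·18.0) = 0.05201 m·K/W
ΣR = 0.01330 + 0.003568 + 2.330 + 0.8700 + 0.05201 = 3.269 m·K/W
Q' = ΔT/ΣR = (280 °C − 15.8 °C)/3.269 = 80.8 W/m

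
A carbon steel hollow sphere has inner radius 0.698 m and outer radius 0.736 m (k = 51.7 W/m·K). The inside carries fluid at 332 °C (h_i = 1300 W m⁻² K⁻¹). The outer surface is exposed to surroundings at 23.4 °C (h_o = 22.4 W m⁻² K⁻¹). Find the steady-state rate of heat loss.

Treat each layer as a resistance in series:
  R_conv,in = 1/(4πr²h) = 1/(4π·0.698²·1300) = 1.256×10^-4 K/W
  R_carbon steel = (1/0.698 − 1/0.736)/(4πk) = 0.07397/(4π·51.7) = 1.139×10^-4 K/W
  R_conv,out = 1/(4πr²h) = 1/(4π·0.736²·22.4) = 0.006558 K/W
ΣR = 1.256×10^-4 + 1.139×10^-4 + 0.006558 = 0.006797 K/W
Q = ΔT/ΣR = (332 °C − 23.4 °C)/0.006797 = 45400 W

Q = 45.4 kW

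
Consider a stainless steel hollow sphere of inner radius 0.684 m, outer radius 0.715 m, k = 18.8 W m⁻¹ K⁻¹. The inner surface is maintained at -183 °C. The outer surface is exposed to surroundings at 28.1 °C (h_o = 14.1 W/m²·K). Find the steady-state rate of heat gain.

Resistance network (inner→outer):
  R_stainless steel = (1/0.684 − 1/0.715)/(4πk) = 0.06339/(4π·18.8) = 2.683×10^-4 K/W
  R_conv,out = 1/(4πr²h) = 1/(4π·0.715²·14.1) = 0.01104 K/W
ΣR = 2.683×10^-4 + 0.01104 = 0.01131 K/W
Q = ΔT/ΣR = (-183 °C − 28.1 °C)/0.01131 = -18700 W
(Negative Q ⇒ heat flows inward; heat gain = 18700 W.)

Q = 18700 W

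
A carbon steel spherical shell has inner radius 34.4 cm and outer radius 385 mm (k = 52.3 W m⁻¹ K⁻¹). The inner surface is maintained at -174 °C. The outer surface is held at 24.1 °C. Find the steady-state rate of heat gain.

Q = 421 kW

Q = 4πk·ΔT/(1/r₁ − 1/r₂) = 4π × 52.3 × 198.1 / (1/0.344 − 1/0.385) = 4.21×10^5 W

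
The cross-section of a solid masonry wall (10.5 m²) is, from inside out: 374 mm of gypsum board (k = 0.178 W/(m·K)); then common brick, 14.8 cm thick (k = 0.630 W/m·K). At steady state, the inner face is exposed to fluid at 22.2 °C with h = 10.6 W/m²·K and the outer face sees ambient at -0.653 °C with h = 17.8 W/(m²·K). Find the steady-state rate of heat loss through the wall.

Resistance network (inner→outer):
  R_conv,in = 1/(hA) = 1/(10.6·10.5) = 0.008985 K/W
  R_gypsum board = L/(kA) = 0.374/(0.178·10.5) = 0.2001 K/W
  R_common brick = L/(kA) = 0.148/(0.630·10.5) = 0.02237 K/W
  R_conv,out = 1/(hA) = 1/(17.8·10.5) = 0.005350 K/W
ΣR = 0.008985 + 0.2001 + 0.02237 + 0.005350 = 0.2368 K/W
Q = ΔT/ΣR = (22.2 °C − -0.653 °C)/0.2368 = 96.5 W

Q = 96.5 W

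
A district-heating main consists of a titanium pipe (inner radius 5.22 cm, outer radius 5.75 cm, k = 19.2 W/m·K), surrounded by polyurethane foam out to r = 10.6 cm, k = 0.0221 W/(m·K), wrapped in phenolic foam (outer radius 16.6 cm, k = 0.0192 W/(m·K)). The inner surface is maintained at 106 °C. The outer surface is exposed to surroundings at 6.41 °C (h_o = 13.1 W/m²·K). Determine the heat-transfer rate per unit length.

Q' = 12.1 W/m

Resistance network (inner→outer):
  R'_titanium = ln(0.0575/0.0522)/(2πk) = 0.09670/(2π·19.2) = 8.016×10^-4 m·K/W
  R'_polyurethane foam = ln(0.106/0.0575)/(2πk) = 0.6117/(2π·0.0221) = 4.405 m·K/W
  R'_phenolic foam = ln(0.166/0.106)/(2πk) = 0.4485/(2π·0.0192) = 3.718 m·K/W
  R'_conv,out = 1/(2πr h) = 1/(2π·0.166·13.1) = 0.07319 m·K/W
ΣR = 8.016×10^-4 + 4.405 + 3.718 + 0.07319 = 8.197 m·K/W
Q' = ΔT/ΣR = (106 °C − 6.41 °C)/8.197 = 12.1 W/m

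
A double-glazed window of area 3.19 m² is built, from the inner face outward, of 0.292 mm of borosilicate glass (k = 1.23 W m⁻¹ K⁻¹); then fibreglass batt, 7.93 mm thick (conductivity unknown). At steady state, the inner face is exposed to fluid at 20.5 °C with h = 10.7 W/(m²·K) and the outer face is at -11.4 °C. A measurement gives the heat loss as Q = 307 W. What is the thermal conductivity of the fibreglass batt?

k = 0.0334 W/m·K

ΣR = ΔT/Q = |20.5 − -11.4|/307 = 0.1039 K/W
Known resistances:
  R_conv,in = 1/(hA) = 1/(10.7·3.19) = 0.02930 K/W
  R_borosilicate glass = L/(kA) = 2.92×10^-4/(1.23·3.19) = 7.442×10^-5 K/W
R_fibreglass batt = ΣR − ΣR_known = 0.1039 − 0.02937 = 0.07453 K/W
L/(kA) = 0.07453 ⇒ k = 0.00793/(0.07453·3.19) = 0.0334 W/m·K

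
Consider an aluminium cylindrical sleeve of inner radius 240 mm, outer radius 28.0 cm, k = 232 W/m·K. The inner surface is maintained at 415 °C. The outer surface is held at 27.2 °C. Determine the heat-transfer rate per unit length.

Q' = 3670 kW/m

Q' = 2πk·ΔT/ln(r₂/r₁) = 2π × 232 × 387.8 / ln(0.280/0.240) = 3.67×10^6 W/m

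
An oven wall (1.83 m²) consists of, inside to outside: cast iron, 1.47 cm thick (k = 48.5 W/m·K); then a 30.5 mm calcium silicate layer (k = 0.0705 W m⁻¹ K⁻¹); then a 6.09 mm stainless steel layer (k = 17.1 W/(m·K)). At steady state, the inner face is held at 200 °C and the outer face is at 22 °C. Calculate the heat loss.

Series thermal resistances, inner to outer:
  R_cast iron = L/(kA) = 0.0147/(48.5·1.83) = 1.656×10^-4 K/W
  R_calcium silicate = L/(kA) = 0.0305/(0.0705·1.83) = 0.2364 K/W
  R_stainless steel = L/(kA) = 0.00609/(17.1·1.83) = 1.946×10^-4 K/W
ΣR = 1.656×10^-4 + 0.2364 + 1.946×10^-4 = 0.2368 K/W
Q = ΔT/ΣR = (200 °C − 22 °C)/0.2368 = 752 W

Q = 752 W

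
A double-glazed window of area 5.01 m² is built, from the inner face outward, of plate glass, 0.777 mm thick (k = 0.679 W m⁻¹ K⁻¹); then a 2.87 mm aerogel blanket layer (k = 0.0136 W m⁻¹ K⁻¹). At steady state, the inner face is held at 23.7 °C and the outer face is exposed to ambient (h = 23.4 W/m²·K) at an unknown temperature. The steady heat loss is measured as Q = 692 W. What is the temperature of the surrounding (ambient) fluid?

T_out = -11.5 °C

Sum the resistances:
  R_plate glass = L/(kA) = 7.77×10^-4/(0.679·5.01) = 2.284×10^-4 K/W
  R_aerogel blanket = L/(kA) = 0.00287/(0.0136·5.01) = 0.04212 K/W
  R_conv,out = 1/(hA) = 1/(23.4·5.01) = 0.008530 K/W
ΣR = 0.05088 K/W
ΔT = Q·ΣR = 692 × 0.05088 = 35.21 K
Heat flows outward, so T_out = T_in − ΔT = 23.7 − 35.21 = -11.5 °C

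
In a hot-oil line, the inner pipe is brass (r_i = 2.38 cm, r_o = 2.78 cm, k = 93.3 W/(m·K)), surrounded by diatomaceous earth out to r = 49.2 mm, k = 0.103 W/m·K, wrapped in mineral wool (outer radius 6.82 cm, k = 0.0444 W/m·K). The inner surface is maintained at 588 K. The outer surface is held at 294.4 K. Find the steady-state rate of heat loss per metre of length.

Q' = 143 W/m

Treat each layer as a resistance in series:
  R'_brass = ln(0.0278/0.0238)/(2πk) = 0.1554/(2π·93.3) = 2.650×10^-4 m·K/W
  R'_diatomaceous earth = ln(0.0492/0.0278)/(2πk) = 0.5709/(2π·0.103) = 0.8821 m·K/W
  R'_mineral wool = ln(0.0682/0.0492)/(2πk) = 0.3266/(2π·0.0444) = 1.171 m·K/W
ΣR = 2.650×10^-4 + 0.8821 + 1.171 = 2.053 m·K/W
Q' = ΔT/ΣR = (588 K − 294.4 K)/2.053 = 143 W/m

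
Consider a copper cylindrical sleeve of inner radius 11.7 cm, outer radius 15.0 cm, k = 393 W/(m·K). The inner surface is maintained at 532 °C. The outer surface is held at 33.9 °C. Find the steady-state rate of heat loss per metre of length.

Q' = 2πk·ΔT/ln(r₂/r₁) = 2π × 393 × 498.1 / ln(0.150/0.117) = 4.95×10^6 W/m

Q' = 4950 kW/m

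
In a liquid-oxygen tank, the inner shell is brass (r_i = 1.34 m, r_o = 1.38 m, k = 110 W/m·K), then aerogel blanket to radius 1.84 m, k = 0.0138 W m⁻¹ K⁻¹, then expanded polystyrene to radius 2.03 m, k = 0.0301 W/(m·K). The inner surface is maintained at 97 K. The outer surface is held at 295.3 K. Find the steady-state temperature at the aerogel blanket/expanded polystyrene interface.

T = 272.7 K

Series thermal resistances, inner to outer:
  R_brass = (1/1.34 − 1/1.38)/(4πk) = 0.02163/(4π·110) = 1.565×10^-5 K/W
  R_aerogel blanket = (1/1.38 − 1/1.84)/(4πk) = 0.1812/(4π·0.0138) = 1.045 K/W
  R_expanded polystyrene = (1/1.84 − 1/2.03)/(4πk) = 0.05087/(4π·0.0301) = 0.1345 K/W
ΣR = 1.565×10^-5 + 1.045 + 0.1345 = 1.180 K/W
Q = ΔT/ΣR = (97 K − 295.3 K)/1.180 = -168.1 W
From the inner boundary to the aerogel blanket/expanded polystyrene interface, ΣR_partial = 1.045 K/W.
T_interface = T_in − Q·ΣR_partial = 97 K − (-168.1)(1.045) = 272.7 K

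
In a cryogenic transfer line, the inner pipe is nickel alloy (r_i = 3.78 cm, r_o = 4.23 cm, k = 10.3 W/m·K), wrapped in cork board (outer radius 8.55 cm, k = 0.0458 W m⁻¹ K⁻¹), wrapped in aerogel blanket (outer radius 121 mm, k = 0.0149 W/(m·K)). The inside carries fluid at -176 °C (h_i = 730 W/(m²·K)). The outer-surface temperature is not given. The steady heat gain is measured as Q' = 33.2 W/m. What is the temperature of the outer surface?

T_out = 28.6 °C

Sum the resistances:
  R'_conv,in = 1/(2πr h) = 1/(2π·0.0378·730) = 0.005768 m·K/W
  R'_nickel alloy = ln(0.0423/0.0378)/(2πk) = 0.1125/(2π·10.3) = 0.001738 m·K/W
  R'_cork board = ln(0.0855/0.0423)/(2πk) = 0.7037/(2π·0.0458) = 2.445 m·K/W
  R'_aerogel blanket = ln(0.121/0.0855)/(2πk) = 0.3473/(2π·0.0149) = 3.709 m·K/W
ΣR = 6.162 m·K/W
ΔT = Q'·ΣR = 33.2 × 6.162 = 204.6 K
Heat flows inward, so T_out = T_in + ΔT = -176 + 204.6 = 28.6 °C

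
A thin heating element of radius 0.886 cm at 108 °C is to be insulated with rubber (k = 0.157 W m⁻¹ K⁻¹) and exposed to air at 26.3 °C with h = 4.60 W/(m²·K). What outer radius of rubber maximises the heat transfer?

r_cr = 3.41 cm

For a cylinder, r_cr = k_ins/h = 0.157/4.60 = 0.0341 m = 3.41 cm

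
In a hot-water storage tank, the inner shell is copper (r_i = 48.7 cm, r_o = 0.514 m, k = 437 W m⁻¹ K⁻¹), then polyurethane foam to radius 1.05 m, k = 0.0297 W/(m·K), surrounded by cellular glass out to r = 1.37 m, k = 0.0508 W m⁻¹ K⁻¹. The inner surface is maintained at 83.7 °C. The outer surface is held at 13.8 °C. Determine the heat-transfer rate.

Resistance network (inner→outer):
  R_copper = (1/0.487 − 1/0.514)/(4πk) = 0.1079/(4π·437) = 1.964×10^-5 K/W
  R_polyurethane foam = (1/0.514 − 1/1.05)/(4πk) = 0.9931/(4π·0.0297) = 2.661 K/W
  R_cellular glass = (1/1.05 − 1/1.37)/(4πk) = 0.2225/(4π·0.0508) = 0.3485 K/W
ΣR = 1.964×10^-5 + 2.661 + 0.3485 = 3.010 K/W
Q = ΔT/ΣR = (83.7 °C − 13.8 °C)/3.010 = 23.2 W

Q = 23.2 W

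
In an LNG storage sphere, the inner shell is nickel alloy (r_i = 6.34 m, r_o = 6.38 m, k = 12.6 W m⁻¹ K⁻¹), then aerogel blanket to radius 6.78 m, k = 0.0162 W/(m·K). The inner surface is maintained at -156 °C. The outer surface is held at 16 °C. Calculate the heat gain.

Treat each layer as a resistance in series:
  R_nickel alloy = (1/6.34 − 1/6.38)/(4πk) = 9.889×10^-4/(4π·12.6) = 6.246×10^-6 K/W
  R_aerogel blanket = (1/6.38 − 1/6.78)/(4πk) = 0.009247/(4π·0.0162) = 0.04542 K/W
ΣR = 6.246×10^-6 + 0.04542 = 0.04543 K/W
Q = ΔT/ΣR = (-156 °C − 16 °C)/0.04543 = -3790 W
(Negative Q ⇒ heat flows inward; heat gain = 3790 W.)

Q = 3790 W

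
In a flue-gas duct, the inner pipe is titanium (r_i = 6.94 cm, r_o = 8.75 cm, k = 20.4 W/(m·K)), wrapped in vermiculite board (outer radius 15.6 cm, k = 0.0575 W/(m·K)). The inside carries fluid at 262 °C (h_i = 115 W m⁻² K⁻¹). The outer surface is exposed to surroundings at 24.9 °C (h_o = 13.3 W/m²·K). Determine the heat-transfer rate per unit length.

Treat each layer as a resistance in series:
  R'_conv,in = 1/(2πr h) = 1/(2π·0.0694·115) = 0.01994 m·K/W
  R'_titanium = ln(0.0875/0.0694)/(2πk) = 0.2318/(2π·20.4) = 0.001808 m·K/W
  R'_vermiculite board = ln(0.156/0.0875)/(2πk) = 0.5782/(2π·0.0575) = 1.600 m·K/W
  R'_conv,out = 1/(2πr h) = 1/(2π·0.156·13.3) = 0.07671 m·K/W
ΣR = 0.01994 + 0.001808 + 1.600 + 0.07671 = 1.698 m·K/W
Q' = ΔT/ΣR = (262 °C − 24.9 °C)/1.698 = 140 W/m

Q' = 140 W/m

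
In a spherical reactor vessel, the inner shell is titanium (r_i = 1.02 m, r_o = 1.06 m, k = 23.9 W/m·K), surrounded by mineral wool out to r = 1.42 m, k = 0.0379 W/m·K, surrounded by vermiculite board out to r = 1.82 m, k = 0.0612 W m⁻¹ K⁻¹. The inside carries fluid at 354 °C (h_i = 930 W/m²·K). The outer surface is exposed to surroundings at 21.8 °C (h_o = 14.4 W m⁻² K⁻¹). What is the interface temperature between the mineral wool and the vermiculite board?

T = 117 °C

Resistance network (inner→outer):
  R_conv,in = 1/(4πr²h) = 1/(4π·1.02²·930) = 8.224×10^-5 K/W
  R_titanium = (1/1.02 − 1/1.06)/(4πk) = 0.03700/(4π·23.9) = 1.232×10^-4 K/W
  R_mineral wool = (1/1.06 − 1/1.42)/(4πk) = 0.2392/(4π·0.0379) = 0.5022 K/W
  R_vermiculite board = (1/1.42 − 1/1.82)/(4πk) = 0.1548/(4π·0.0612) = 0.2013 K/W
  R_conv,out = 1/(4πr²h) = 1/(4π·1.82²·14.4) = 0.001668 K/W
ΣR = 8.224×10^-5 + 1.232×10^-4 + 0.5022 + 0.2013 + 0.001668 = 0.7054 K/W
Q = ΔT/ΣR = (354 °C − 21.8 °C)/0.7054 = 470.9 W
From the inner boundary to the mineral wool/vermiculite board interface, ΣR_partial = 0.5024 K/W.
T_interface = T_in − Q·ΣR_partial = 354 °C − (470.9)(0.5024) = 117 °C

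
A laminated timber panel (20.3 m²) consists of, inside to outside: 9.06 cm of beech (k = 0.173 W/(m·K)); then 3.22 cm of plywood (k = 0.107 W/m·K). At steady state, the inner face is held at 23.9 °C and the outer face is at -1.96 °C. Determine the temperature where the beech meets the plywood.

Treat each layer as a resistance in series:
  R_beech = L/(kA) = 0.0906/(0.173·20.3) = 0.02580 K/W
  R_plywood = L/(kA) = 0.0322/(0.107·20.3) = 0.01482 K/W
ΣR = 0.02580 + 0.01482 = 0.04062 K/W
Q = ΔT/ΣR = (23.9 °C − -1.96 °C)/0.04062 = 636.6 W
From the inner boundary to the beech/plywood interface, ΣR_partial = 0.02580 K/W.
T_interface = T_in − Q·ΣR_partial = 23.9 °C − (636.6)(0.02580) = 7.48 °C

T = 7.48 °C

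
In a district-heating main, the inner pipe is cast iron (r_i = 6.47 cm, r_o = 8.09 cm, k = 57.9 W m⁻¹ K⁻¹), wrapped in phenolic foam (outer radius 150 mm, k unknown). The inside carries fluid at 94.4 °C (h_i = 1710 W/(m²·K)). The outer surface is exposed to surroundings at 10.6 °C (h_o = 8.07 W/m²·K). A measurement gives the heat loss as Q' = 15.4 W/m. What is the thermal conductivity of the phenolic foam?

ΣR = ΔT/Q' = |94.4 − 10.6|/15.4 = 5.442 m·K/W
Known resistances:
  R'_conv,in = 1/(2πr h) = 1/(2π·0.0647·1710) = 0.001439 m·K/W
  R'_cast iron = ln(0.0809/0.0647)/(2πk) = 0.2235/(2π·57.9) = 6.142×10^-4 m·K/W
  R'_conv,out = 1/(2πr h) = 1/(2π·0.150·8.07) = 0.1315 m·K/W
R_phenolic foam = ΣR − ΣR_known = 5.442 − 0.1336 = 5.308 m·K/W
ln(r₂/r₁)/(2πk) = 5.308 ⇒ k = 0.6174/(2π·5.308) = 0.0185 W/m·K

k = 0.0185 W/m·K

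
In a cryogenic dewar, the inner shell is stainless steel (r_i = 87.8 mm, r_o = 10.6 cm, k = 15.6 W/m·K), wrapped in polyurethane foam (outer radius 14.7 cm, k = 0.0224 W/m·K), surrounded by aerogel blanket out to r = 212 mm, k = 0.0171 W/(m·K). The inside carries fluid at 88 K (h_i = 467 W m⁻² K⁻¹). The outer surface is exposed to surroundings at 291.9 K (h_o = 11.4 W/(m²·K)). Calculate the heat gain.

Q = 10.6 W

Treat each layer as a resistance in series:
  R_conv,in = 1/(4πr²h) = 1/(4π·0.0878²·467) = 0.02210 K/W
  R_stainless steel = (1/0.0878 − 1/0.106)/(4πk) = 1.956/(4π·15.6) = 0.009976 K/W
  R_polyurethane foam = (1/0.106 − 1/0.147)/(4πk) = 2.631/(4π·0.0224) = 9.348 K/W
  R_aerogel blanket = (1/0.147 − 1/0.212)/(4πk) = 2.086/(4π·0.0171) = 9.706 K/W
  R_conv,out = 1/(4πr²h) = 1/(4π·0.212²·11.4) = 0.1553 K/W
ΣR = 0.02210 + 0.009976 + 9.348 + 9.706 + 0.1553 = 19.24 K/W
Q = ΔT/ΣR = (88 K − 291.9 K)/19.24 = -10.6 W
(Negative Q ⇒ heat flows inward; heat gain = 10.6 W.)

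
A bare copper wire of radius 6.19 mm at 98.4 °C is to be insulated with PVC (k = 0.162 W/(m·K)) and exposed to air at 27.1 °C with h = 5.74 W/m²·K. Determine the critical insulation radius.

r_cr = 2.82 cm

For a cylinder, r_cr = k_ins/h = 0.162/5.74 = 0.0282 m = 2.82 cm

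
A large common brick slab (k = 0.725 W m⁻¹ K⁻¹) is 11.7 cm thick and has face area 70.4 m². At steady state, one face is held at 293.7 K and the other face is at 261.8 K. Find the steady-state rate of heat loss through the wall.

Q = 13.9 kW

Q = kA·ΔT/L = 0.725 × 70.4 × |293.7 K − 261.8 K| / 0.117 = 13900 W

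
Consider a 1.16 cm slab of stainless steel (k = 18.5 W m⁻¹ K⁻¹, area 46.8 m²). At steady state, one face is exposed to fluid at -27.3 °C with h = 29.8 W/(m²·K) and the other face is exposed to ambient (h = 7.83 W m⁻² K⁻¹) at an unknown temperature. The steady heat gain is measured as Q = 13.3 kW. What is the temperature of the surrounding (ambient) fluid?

T_out = 18.7 °C

Series resistances:
  R_conv,in = 1/(hA) = 1/(29.8·46.8) = 7.170×10^-4 K/W
  R_stainless steel = L/(kA) = 0.0116/(18.5·46.8) = 1.340×10^-5 K/W
  R_conv,out = 1/(hA) = 1/(7.83·46.8) = 0.002729 K/W
ΣR = 0.003459 K/W
ΔT = Q·ΣR = 13300 × 0.003459 = 46.00 K
Heat flows inward, so T_out = T_in + ΔT = -27.3 + 46.00 = 18.7 °C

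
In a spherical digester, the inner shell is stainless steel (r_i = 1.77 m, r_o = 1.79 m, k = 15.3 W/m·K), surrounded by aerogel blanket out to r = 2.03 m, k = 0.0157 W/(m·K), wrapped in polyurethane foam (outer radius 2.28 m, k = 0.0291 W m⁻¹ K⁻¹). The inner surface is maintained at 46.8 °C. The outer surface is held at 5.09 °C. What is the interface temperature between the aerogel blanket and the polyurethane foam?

T = 17.9 °C

Series thermal resistances, inner to outer:
  R_stainless steel = (1/1.77 − 1/1.79)/(4πk) = 0.006313/(4π·15.3) = 3.283×10^-5 K/W
  R_aerogel blanket = (1/1.79 − 1/2.03)/(4πk) = 0.06605/(4π·0.0157) = 0.3348 K/W
  R_polyurethane foam = (1/2.03 − 1/2.28)/(4πk) = 0.05401/(4π·0.0291) = 0.1477 K/W
ΣR = 3.283×10^-5 + 0.3348 + 0.1477 = 0.4825 K/W
Q = ΔT/ΣR = (46.8 °C − 5.09 °C)/0.4825 = 86.45 W
From the inner boundary to the aerogel blanket/polyurethane foam interface, ΣR_partial = 0.3348 K/W.
T_interface = T_in − Q·ΣR_partial = 46.8 °C − (86.45)(0.3348) = 17.9 °C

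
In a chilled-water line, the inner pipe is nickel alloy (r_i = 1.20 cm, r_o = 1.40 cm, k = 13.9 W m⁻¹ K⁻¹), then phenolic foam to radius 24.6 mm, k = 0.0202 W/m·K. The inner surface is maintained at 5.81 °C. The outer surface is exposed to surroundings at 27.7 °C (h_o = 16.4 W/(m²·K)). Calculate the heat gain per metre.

Treat each layer as a resistance in series:
  R'_nickel alloy = ln(0.0140/0.0120)/(2πk) = 0.1542/(2π·13.9) = 0.001765 m·K/W
  R'_phenolic foam = ln(0.0246/0.0140)/(2πk) = 0.5637/(2π·0.0202) = 4.441 m·K/W
  R'_conv,out = 1/(2πr h) = 1/(2π·0.0246·16.4) = 0.3945 m·K/W
ΣR = 0.001765 + 4.441 + 0.3945 = 4.837 m·K/W
Q' = ΔT/ΣR = (5.81 °C − 27.7 °C)/4.837 = -4.53 W/m
(Negative Q' ⇒ heat flows inward; heat gain = 4.53 W/m.)

Q' = 4.53 W/m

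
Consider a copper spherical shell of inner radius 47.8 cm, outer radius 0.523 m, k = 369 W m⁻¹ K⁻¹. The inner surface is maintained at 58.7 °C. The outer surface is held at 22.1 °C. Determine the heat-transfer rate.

Q = 943 kW

Q = 4πk·ΔT/(1/r₁ − 1/r₂) = 4π × 369 × 36.6 / (1/0.478 − 1/0.523) = 9.43×10^5 W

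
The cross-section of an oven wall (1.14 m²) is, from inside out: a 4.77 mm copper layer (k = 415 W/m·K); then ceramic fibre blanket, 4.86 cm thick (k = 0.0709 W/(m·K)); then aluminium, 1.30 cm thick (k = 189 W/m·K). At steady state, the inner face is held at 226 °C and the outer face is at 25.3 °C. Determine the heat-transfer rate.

Resistance network (inner→outer):
  R_copper = L/(kA) = 0.00477/(415·1.14) = 1.008×10^-5 K/W
  R_ceramic fibre blanket = L/(kA) = 0.0486/(0.0709·1.14) = 0.6013 K/W
  R_aluminium = L/(kA) = 0.0130/(189·1.14) = 6.034×10^-5 K/W
ΣR = 1.008×10^-5 + 0.6013 + 6.034×10^-5 = 0.6014 K/W
Q = ΔT/ΣR = (226 °C − 25.3 °C)/0.6014 = 334 W

Q = 334 W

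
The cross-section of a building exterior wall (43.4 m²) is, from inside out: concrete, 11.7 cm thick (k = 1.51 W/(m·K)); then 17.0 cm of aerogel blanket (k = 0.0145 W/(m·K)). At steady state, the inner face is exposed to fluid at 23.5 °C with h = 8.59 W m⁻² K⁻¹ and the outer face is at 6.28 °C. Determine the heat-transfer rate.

Resistance network (inner→outer):
  R_conv,in = 1/(hA) = 1/(8.59·43.4) = 0.002682 K/W
  R_concrete = L/(kA) = 0.117/(1.51·43.4) = 0.001785 K/W
  R_aerogel blanket = L/(kA) = 0.170/(0.0145·43.4) = 0.2701 K/W
ΣR = 0.002682 + 0.001785 + 0.2701 = 0.2746 K/W
Q = ΔT/ΣR = (23.5 °C − 6.28 °C)/0.2746 = 62.7 W

Q = 62.7 W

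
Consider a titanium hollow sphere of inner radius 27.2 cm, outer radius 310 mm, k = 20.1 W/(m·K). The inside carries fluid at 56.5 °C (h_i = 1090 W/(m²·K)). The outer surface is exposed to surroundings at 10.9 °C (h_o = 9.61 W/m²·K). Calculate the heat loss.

Q = 513 W

Series thermal resistances, inner to outer:
  R_conv,in = 1/(4πr²h) = 1/(4π·0.272²·1090) = 9.868×10^-4 K/W
  R_titanium = (1/0.272 − 1/0.310)/(4πk) = 0.4507/(4π·20.1) = 0.001784 K/W
  R_conv,out = 1/(4πr²h) = 1/(4π·0.310²·9.61) = 0.08617 K/W
ΣR = 9.868×10^-4 + 0.001784 + 0.08617 = 0.08894 K/W
Q = ΔT/ΣR = (56.5 °C − 10.9 °C)/0.08894 = 513 W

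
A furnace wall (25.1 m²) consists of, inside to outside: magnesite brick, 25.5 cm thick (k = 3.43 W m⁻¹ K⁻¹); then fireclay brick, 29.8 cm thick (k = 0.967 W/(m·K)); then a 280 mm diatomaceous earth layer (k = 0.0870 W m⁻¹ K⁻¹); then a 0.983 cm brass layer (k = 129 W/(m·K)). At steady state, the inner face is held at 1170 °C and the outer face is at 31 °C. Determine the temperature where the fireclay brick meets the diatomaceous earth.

T = 1049 °C

Resistance network (inner→outer):
  R_magnesite brick = L/(kA) = 0.255/(3.43·25.1) = 0.002962 K/W
  R_fireclay brick = L/(kA) = 0.298/(0.967·25.1) = 0.01228 K/W
  R_diatomaceous earth = L/(kA) = 0.280/(0.0870·25.1) = 0.1282 K/W
  R_brass = L/(kA) = 0.00983/(129·25.1) = 3.036×10^-6 K/W
ΣR = 0.002962 + 0.01228 + 0.1282 + 3.036×10^-6 = 0.1434 K/W
Q = ΔT/ΣR = (1170 °C − 31 °C)/0.1434 = 7943 W
From the inner boundary to the fireclay brick/diatomaceous earth interface, ΣR_partial = 0.01524 K/W.
T_interface = T_in − Q·ΣR_partial = 1170 °C − (7943)(0.01524) = 1049 °C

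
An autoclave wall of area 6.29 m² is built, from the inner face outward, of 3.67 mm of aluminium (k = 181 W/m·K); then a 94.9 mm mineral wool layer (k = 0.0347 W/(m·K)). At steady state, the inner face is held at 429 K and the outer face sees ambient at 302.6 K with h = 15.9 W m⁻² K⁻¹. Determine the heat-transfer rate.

Q = 284 W

Resistance network (inner→outer):
  R_aluminium = L/(kA) = 0.00367/(181·6.29) = 3.224×10^-6 K/W
  R_mineral wool = L/(kA) = 0.0949/(0.0347·6.29) = 0.4348 K/W
  R_conv,out = 1/(hA) = 1/(15.9·6.29) = 0.009999 K/W
ΣR = 3.224×10^-6 + 0.4348 + 0.009999 = 0.4448 K/W
Q = ΔT/ΣR = (429 K − 302.6 K)/0.4448 = 284 W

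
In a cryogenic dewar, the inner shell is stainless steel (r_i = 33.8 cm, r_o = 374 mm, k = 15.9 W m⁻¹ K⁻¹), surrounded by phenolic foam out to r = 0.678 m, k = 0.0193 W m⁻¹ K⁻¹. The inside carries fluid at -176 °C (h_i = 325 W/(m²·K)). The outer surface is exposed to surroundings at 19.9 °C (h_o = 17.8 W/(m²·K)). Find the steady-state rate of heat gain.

Resistance network (inner→outer):
  R_conv,in = 1/(4πr²h) = 1/(4π·0.338²·325) = 0.002143 K/W
  R_stainless steel = (1/0.338 − 1/0.374)/(4πk) = 0.2848/(4π·15.9) = 0.001425 K/W
  R_phenolic foam = (1/0.374 − 1/0.678)/(4πk) = 1.199/(4π·0.0193) = 4.943 K/W
  R_conv,out = 1/(4πr²h) = 1/(4π·0.678²·17.8) = 0.009725 K/W
ΣR = 0.002143 + 0.001425 + 4.943 + 0.009725 = 4.956 K/W
Q = ΔT/ΣR = (-176 °C − 19.9 °C)/4.956 = -39.5 W
(Negative Q ⇒ heat flows inward; heat gain = 39.5 W.)

Q = 39.5 W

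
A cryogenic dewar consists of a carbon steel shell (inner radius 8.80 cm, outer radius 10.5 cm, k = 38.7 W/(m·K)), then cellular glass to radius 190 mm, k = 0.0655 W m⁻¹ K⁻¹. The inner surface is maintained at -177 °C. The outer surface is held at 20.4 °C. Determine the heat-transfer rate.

Q = 38.1 W

Treat each layer as a resistance in series:
  R_carbon steel = (1/0.0880 − 1/0.105)/(4πk) = 1.840/(4π·38.7) = 0.003783 K/W
  R_cellular glass = (1/0.105 − 1/0.190)/(4πk) = 4.261/(4π·0.0655) = 5.176 K/W
ΣR = 0.003783 + 5.176 = 5.180 K/W
Q = ΔT/ΣR = (-177 °C − 20.4 °C)/5.180 = -38.1 W
(Negative Q ⇒ heat flows inward; heat gain = 38.1 W.)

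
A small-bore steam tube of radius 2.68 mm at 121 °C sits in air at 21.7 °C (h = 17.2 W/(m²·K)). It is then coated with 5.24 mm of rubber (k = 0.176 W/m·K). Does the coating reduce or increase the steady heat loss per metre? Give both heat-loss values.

increases: 28.8 → 46.2 W/m

Critical radius for a cylinder: r_cr = k/h = 0.0102 m = 1.02 cm.
Outer radius after coating: r₂ = 0.00268 + 0.00524 = 0.00792 m.
Since r₁ < r_cr and r₂ ≤ r_cr, the coating moves toward the maximum at r_cr — heat loss rises.
Bare: R = 1/(2πr₁h) = 3.453 m·K/W; Q = 99.3/3.453 = 28.8 W/m.
Coated: R = R_cond + R_conv = 2.148 m·K/W; Q = 99.3/2.148 = 46.2 W/m.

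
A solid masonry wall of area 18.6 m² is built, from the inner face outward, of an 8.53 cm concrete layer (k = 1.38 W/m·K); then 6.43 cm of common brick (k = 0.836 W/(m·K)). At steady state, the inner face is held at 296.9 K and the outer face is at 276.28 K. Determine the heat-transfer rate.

Q = 2760 W

Series thermal resistances, inner to outer:
  R_concrete = L/(kA) = 0.0853/(1.38·18.6) = 0.003323 K/W
  R_common brick = L/(kA) = 0.0643/(0.836·18.6) = 0.004135 K/W
ΣR = 0.003323 + 0.004135 = 0.007458 K/W
Q = ΔT/ΣR = (296.9 K − 276.28 K)/0.007458 = 2760 W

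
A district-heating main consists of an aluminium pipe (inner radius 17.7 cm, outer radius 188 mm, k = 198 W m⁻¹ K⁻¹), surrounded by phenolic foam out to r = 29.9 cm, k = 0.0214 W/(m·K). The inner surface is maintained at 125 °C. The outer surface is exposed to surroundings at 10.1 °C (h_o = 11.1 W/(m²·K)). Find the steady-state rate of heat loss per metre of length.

Series thermal resistances, inner to outer:
  R'_aluminium = ln(0.188/0.177)/(2πk) = 0.06029/(2π·198) = 4.846×10^-5 m·K/W
  R'_phenolic foam = ln(0.299/0.188)/(2πk) = 0.4640/(2π·0.0214) = 3.451 m·K/W
  R'_conv,out = 1/(2πr h) = 1/(2π·0.299·11.1) = 0.04795 m·K/W
ΣR = 4.846×10^-5 + 3.451 + 0.04795 = 3.499 m·K/W
Q' = ΔT/ΣR = (125 °C − 10.1 °C)/3.499 = 32.8 W/m

Q' = 32.8 W/m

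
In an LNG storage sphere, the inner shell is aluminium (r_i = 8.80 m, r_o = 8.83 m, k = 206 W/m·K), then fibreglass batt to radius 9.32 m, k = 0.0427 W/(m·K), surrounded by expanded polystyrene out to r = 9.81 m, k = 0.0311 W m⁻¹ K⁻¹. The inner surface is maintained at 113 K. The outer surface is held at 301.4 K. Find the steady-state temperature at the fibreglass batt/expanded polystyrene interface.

T = 197.3 K

Treat each layer as a resistance in series:
  R_aluminium = (1/8.80 − 1/8.83)/(4πk) = 3.861×10^-4/(4π·206) = 1.491×10^-7 K/W
  R_fibreglass batt = (1/8.83 − 1/9.32)/(4πk) = 0.005954/(4π·0.0427) = 0.01110 K/W
  R_expanded polystyrene = (1/9.32 − 1/9.81)/(4πk) = 0.005359/(4π·0.0311) = 0.01371 K/W
ΣR = 1.491×10^-7 + 0.01110 + 0.01371 = 0.02481 K/W
Q = ΔT/ΣR = (113 K − 301.4 K)/0.02481 = -7594 W
From the inner boundary to the fibreglass batt/expanded polystyrene interface, ΣR_partial = 0.01110 K/W.
T_interface = T_in − Q·ΣR_partial = 113 K − (-7594)(0.01110) = 197.3 K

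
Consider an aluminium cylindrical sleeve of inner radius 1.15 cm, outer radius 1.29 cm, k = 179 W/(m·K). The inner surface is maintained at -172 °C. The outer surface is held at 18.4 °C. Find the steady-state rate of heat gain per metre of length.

Q' = 2πk·ΔT/ln(r₂/r₁) = 2π × 179 × 190.4 / ln(0.0129/0.0115) = 1.86×10^6 W/m

Q' = 1860 kW/m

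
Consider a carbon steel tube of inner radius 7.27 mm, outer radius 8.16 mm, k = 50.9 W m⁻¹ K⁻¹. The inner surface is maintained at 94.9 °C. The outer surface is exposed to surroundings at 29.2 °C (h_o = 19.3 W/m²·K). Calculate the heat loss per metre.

Q' = 65.0 W/m

Series thermal resistances, inner to outer:
  R'_carbon steel = ln(0.00816/0.00727)/(2πk) = 0.1155/(2π·50.9) = 3.611×10^-4 m·K/W
  R'_conv,out = 1/(2πr h) = 1/(2π·0.00816·19.3) = 1.011 m·K/W
ΣR = 3.611×10^-4 + 1.011 = 1.011 m·K/W
Q' = ΔT/ΣR = (94.9 °C − 29.2 °C)/1.011 = 65.0 W/m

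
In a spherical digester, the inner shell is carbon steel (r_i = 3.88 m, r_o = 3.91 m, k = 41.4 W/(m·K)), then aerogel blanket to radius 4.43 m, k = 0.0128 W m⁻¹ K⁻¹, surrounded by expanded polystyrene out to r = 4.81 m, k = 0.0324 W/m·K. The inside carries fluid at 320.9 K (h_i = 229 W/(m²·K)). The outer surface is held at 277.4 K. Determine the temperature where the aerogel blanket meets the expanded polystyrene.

T = 285.7 K

Treat each layer as a resistance in series:
  R_conv,in = 1/(4πr²h) = 1/(4π·3.88²·229) = 2.308×10^-5 K/W
  R_carbon steel = (1/3.88 − 1/3.91)/(4πk) = 0.001977/(4π·41.4) = 3.801×10^-6 K/W
  R_aerogel blanket = (1/3.91 − 1/4.43)/(4πk) = 0.03002/(4π·0.0128) = 0.1866 K/W
  R_expanded polystyrene = (1/4.43 − 1/4.81)/(4πk) = 0.01783/(4π·0.0324) = 0.04380 K/W
ΣR = 2.308×10^-5 + 3.801×10^-6 + 0.1866 + 0.04380 = 0.2304 K/W
Q = ΔT/ΣR = (320.9 K − 277.4 K)/0.2304 = 188.8 W
From the inner boundary to the aerogel blanket/expanded polystyrene interface, ΣR_partial = 0.1866 K/W.
T_interface = T_in − Q·ΣR_partial = 320.9 K − (188.8)(0.1866) = 285.7 K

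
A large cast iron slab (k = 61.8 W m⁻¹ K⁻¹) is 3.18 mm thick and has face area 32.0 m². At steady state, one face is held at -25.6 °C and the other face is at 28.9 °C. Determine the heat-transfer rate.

Q = 33900 kW

Q = kA·ΔT/L = 61.8 × 32.0 × |-25.6 °C − 28.9 °C| / 0.00318 = 3.39×10^7 W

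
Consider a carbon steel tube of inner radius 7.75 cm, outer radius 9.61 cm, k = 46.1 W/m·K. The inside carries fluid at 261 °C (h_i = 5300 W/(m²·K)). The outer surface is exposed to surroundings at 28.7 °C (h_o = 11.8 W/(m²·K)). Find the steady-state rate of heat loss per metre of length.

Series thermal resistances, inner to outer:
  R'_conv,in = 1/(2πr h) = 1/(2π·0.0775·5300) = 3.875×10^-4 m·K/W
  R'_carbon steel = ln(0.0961/0.0775)/(2πk) = 0.2151/(2π·46.1) = 7.426×10^-4 m·K/W
  R'_conv,out = 1/(2πr h) = 1/(2π·0.0961·11.8) = 0.1404 m·K/W
ΣR = 3.875×10^-4 + 7.426×10^-4 + 0.1404 = 0.1415 m·K/W
Q' = ΔT/ΣR = (261 °C − 28.7 °C)/0.1415 = 1640 W/m

Q' = 1640 W/m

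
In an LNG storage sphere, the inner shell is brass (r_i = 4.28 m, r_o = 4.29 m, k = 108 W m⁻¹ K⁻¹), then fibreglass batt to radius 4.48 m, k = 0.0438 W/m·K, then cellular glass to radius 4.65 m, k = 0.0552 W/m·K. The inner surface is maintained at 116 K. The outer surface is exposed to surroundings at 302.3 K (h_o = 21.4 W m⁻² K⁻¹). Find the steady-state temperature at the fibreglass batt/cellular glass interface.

T = 227.9 K

Series thermal resistances, inner to outer:
  R_brass = (1/4.28 − 1/4.29)/(4πk) = 5.446×10^-4/(4π·108) = 4.013×10^-7 K/W
  R_fibreglass batt = (1/4.29 − 1/4.48)/(4πk) = 0.009886/(4π·0.0438) = 0.01796 K/W
  R_cellular glass = (1/4.48 − 1/4.65)/(4πk) = 0.008161/(4π·0.0552) = 0.01176 K/W
  R_conv,out = 1/(4πr²h) = 1/(4π·4.65²·21.4) = 1.720×10^-4 K/W
ΣR = 4.013×10^-7 + 0.01796 + 0.01176 + 1.720×10^-4 = 0.02989 K/W
Q = ΔT/ΣR = (116 K − 302.3 K)/0.02989 = -6233 W
From the inner boundary to the fibreglass batt/cellular glass interface, ΣR_partial = 0.01796 K/W.
T_interface = T_in − Q·ΣR_partial = 116 K − (-6233)(0.01796) = 227.9 K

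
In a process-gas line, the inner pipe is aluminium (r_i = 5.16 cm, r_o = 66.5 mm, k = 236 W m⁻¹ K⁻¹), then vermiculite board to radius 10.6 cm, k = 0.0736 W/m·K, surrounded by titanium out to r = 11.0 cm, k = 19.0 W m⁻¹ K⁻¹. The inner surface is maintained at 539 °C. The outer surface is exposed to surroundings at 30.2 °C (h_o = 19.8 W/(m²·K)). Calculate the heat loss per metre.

Treat each layer as a resistance in series:
  R'_aluminium = ln(0.0665/0.0516)/(2πk) = 0.2537/(2π·236) = 1.711×10^-4 m·K/W
  R'_vermiculite board = ln(0.106/0.0665)/(2πk) = 0.4662/(2π·0.0736) = 1.008 m·K/W
  R'_titanium = ln(0.110/0.106)/(2πk) = 0.03704/(2π·19.0) = 3.103×10^-4 m·K/W
  R'_conv,out = 1/(2πr h) = 1/(2π·0.110·19.8) = 0.07307 m·K/W
ΣR = 1.711×10^-4 + 1.008 + 3.103×10^-4 + 0.07307 = 1.082 m·K/W
Q' = ΔT/ΣR = (539 °C − 30.2 °C)/1.082 = 470 W/m

Q' = 470 W/m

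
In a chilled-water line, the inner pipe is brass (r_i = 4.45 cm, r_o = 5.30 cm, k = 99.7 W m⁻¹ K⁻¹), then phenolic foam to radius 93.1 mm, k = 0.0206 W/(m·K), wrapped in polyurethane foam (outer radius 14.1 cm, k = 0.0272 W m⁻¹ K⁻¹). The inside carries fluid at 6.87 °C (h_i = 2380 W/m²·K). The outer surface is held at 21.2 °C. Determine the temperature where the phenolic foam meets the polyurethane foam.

Treat each layer as a resistance in series:
  R'_conv,in = 1/(2πr h) = 1/(2π·0.0445·2380) = 0.001503 m·K/W
  R'_brass = ln(0.0530/0.0445)/(2πk) = 0.1748/(2π·99.7) = 2.790×10^-4 m·K/W
  R'_phenolic foam = ln(0.0931/0.0530)/(2πk) = 0.5634/(2π·0.0206) = 4.353 m·K/W
  R'_polyurethane foam = ln(0.141/0.0931)/(2πk) = 0.4151/(2π·0.0272) = 2.429 m·K/W
ΣR = 0.001503 + 2.790×10^-4 + 4.353 + 2.429 = 6.784 m·K/W
Q' = ΔT/ΣR = (6.87 °C − 21.2 °C)/6.784 = -2.112 W/m
From the inner boundary to the phenolic foam/polyurethane foam interface, ΣR_partial = 4.355 m·K/W.
T_interface = T_in − Q'·ΣR_partial = 6.87 °C − (-2.112)(4.355) = 16.1 °C

T = 16.1 °C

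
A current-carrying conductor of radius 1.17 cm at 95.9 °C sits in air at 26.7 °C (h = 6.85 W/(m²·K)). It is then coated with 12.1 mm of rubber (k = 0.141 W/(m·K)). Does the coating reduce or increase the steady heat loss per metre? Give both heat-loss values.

increases: 34.8 → 38.9 W/m

Critical radius for a cylinder: r_cr = k/h = 0.0206 m = 2.06 cm.
Outer radius after coating: r₂ = 0.0117 + 0.0121 = 0.0238 m.
r₁ < r_cr < r₂: heat loss rises to a maximum at r_cr then falls. Whether the coating helps depends on whether Q(r₂) has dropped back below Q(r₁).
Bare: R = 1/(2πr₁h) = 1.986 m·K/W; Q = 69.2/1.986 = 34.8 W/m.
Coated: R = R_cond + R_conv = 1.778 m·K/W; Q = 69.2/1.778 = 38.9 W/m.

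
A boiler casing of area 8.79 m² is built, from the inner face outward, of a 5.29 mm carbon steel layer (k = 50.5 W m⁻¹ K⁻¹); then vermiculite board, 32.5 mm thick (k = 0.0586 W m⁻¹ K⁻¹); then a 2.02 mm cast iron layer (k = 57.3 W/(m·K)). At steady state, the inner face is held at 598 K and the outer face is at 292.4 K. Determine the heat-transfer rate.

Q = 4.84 kW

Series thermal resistances, inner to outer:
  R_carbon steel = L/(kA) = 0.00529/(50.5·8.79) = 1.192×10^-5 K/W
  R_vermiculite board = L/(kA) = 0.0325/(0.0586·8.79) = 0.06310 K/W
  R_cast iron = L/(kA) = 0.00202/(57.3·8.79) = 4.011×10^-6 K/W
ΣR = 1.192×10^-5 + 0.06310 + 4.011×10^-6 = 0.06312 K/W
Q = ΔT/ΣR = (598 K − 292.4 K)/0.06312 = 4840 W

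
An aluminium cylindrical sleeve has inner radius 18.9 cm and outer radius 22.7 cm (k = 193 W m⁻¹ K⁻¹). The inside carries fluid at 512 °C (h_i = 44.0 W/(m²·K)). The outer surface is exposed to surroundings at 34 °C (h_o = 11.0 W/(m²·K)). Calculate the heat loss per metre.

Q' = 5760 W/m

Series thermal resistances, inner to outer:
  R'_conv,in = 1/(2πr h) = 1/(2π·0.189·44.0) = 0.01914 m·K/W
  R'_aluminium = ln(0.227/0.189)/(2πk) = 0.1832/(2π·193) = 1.511×10^-4 m·K/W
  R'_conv,out = 1/(2πr h) = 1/(2π·0.227·11.0) = 0.06374 m·K/W
ΣR = 0.01914 + 1.511×10^-4 + 0.06374 = 0.08303 m·K/W
Q' = ΔT/ΣR = (512 °C − 34 °C)/0.08303 = 5760 W/m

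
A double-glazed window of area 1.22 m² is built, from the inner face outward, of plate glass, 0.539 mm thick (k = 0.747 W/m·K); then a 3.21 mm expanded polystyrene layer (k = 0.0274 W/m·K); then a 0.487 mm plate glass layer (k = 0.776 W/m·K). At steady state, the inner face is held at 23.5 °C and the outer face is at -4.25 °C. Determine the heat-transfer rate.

Series thermal resistances, inner to outer:
  R_plate glass = L/(kA) = 5.39×10^-4/(0.747·1.22) = 5.914×10^-4 K/W
  R_expanded polystyrene = L/(kA) = 0.00321/(0.0274·1.22) = 0.09603 K/W
  R_plate glass = L/(kA) = 4.87×10^-4/(0.776·1.22) = 5.144×10^-4 K/W
ΣR = 5.914×10^-4 + 0.09603 + 5.144×10^-4 = 0.09714 K/W
Q = ΔT/ΣR = (23.5 °C − -4.25 °C)/0.09714 = 286 W

Q = 286 W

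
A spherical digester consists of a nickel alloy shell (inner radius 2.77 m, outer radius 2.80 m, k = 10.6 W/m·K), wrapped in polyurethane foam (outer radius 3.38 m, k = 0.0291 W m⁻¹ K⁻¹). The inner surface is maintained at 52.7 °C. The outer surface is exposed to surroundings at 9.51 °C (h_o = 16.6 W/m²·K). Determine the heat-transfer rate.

Q = 257 W

Resistance network (inner→outer):
  R_nickel alloy = (1/2.77 − 1/2.80)/(4πk) = 0.003868/(4π·10.6) = 2.904×10^-5 K/W
  R_polyurethane foam = (1/2.80 − 1/3.38)/(4πk) = 0.06128/(4π·0.0291) = 0.1676 K/W
  R_conv,out = 1/(4πr²h) = 1/(4π·3.38²·16.6) = 4.196×10^-4 K/W
ΣR = 2.904×10^-5 + 0.1676 + 4.196×10^-4 = 0.1680 K/W
Q = ΔT/ΣR = (52.7 °C − 9.51 °C)/0.1680 = 257 W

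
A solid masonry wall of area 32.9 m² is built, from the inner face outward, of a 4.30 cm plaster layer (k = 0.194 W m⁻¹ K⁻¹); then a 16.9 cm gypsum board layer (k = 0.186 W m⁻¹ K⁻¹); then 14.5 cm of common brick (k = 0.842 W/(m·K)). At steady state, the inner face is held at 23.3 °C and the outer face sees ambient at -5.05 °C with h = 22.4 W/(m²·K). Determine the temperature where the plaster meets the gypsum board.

T = 18.6 °C

Treat each layer as a resistance in series:
  R_plaster = L/(kA) = 0.0430/(0.194·32.9) = 0.006737 K/W
  R_gypsum board = L/(kA) = 0.169/(0.186·32.9) = 0.02762 K/W
  R_common brick = L/(kA) = 0.145/(0.842·32.9) = 0.005234 K/W
  R_conv,out = 1/(hA) = 1/(22.4·32.9) = 0.001357 K/W
ΣR = 0.006737 + 0.02762 + 0.005234 + 0.001357 = 0.04095 K/W
Q = ΔT/ΣR = (23.3 °C − -5.05 °C)/0.04095 = 692.3 W
From the inner boundary to the plaster/gypsum board interface, ΣR_partial = 0.006737 K/W.
T_interface = T_in − Q·ΣR_partial = 23.3 °C − (692.3)(0.006737) = 18.6 °C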